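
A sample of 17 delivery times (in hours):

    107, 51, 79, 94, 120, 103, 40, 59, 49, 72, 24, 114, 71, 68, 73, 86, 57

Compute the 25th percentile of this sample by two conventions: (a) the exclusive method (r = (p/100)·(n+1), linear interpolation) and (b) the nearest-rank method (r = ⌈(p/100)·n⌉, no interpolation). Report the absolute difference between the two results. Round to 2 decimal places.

Sorted: 24, 40, 49, 51, 57, 59, 68, 71, 72, 73, 79, 86, 94, 103, 107, 114, 120.
n = 17.
(a) r = 4.5; between ranks 4 (51) and 5 (57): 54.
(b) the nearest-rank method: rank 5 → 57.
|54 − 57| = 3.

3.00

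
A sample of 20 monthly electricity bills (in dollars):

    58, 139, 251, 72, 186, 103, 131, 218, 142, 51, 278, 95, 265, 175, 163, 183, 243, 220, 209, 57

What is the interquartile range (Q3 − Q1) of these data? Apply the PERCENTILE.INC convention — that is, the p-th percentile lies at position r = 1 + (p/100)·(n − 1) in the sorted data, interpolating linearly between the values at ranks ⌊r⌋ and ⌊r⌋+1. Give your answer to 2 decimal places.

Sorted: 51, 57, 58, 72, 95, 103, 131, 139, 142, 163, 175, 183, 186, 209, 218, 220, 243, 251, 265, 278.
n = 20.
P25: r = 5.75; ranks 5–6 are 95, 103; interpolating gives 101.
P75: r = 15.25; ranks 15–16 are 218, 220; interpolating gives 218.5.
Difference: 218.5 − 101 = 117.5.

117.50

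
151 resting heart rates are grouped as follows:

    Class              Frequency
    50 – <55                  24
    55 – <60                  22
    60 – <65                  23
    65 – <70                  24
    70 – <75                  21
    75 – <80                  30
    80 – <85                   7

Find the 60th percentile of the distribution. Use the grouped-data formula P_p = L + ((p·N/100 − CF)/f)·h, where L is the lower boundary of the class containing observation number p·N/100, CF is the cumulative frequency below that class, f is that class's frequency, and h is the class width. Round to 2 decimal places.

N = 151; target position k = 60/100 · 151 = 90.6.
Cumulative frequencies: 24, 46, 69, 93, 114, 144, 151.
Observation 90.6 falls in the class 65 – <70.
L = 65, CF = 69, f = 24, h = 5.
P60 = 65 + ((90.6 − 69)/24)·5 = 65 + 4.5 = 69.5.

69.50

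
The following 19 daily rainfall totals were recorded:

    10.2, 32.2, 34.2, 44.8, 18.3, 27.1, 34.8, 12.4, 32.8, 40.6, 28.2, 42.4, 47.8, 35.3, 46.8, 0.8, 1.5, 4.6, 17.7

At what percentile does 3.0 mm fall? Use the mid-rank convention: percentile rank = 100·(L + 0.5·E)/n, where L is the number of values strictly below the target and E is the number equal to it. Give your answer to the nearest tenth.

10.5

Sorted: 0.8, 1.5, 4.6, 10.2, 12.4, 17.7, 18.3, 27.1, 28.2, 32.2, 32.8, 34.2, 34.8, 35.3, 40.6, 42.4, 44.8, 46.8, 47.8.
Count below 3.0: L = 2; count equal: E = 0; n = 19.
Percentile rank = 100·(2 + 0.5·0)/19 = 100·2/19 = 10.53.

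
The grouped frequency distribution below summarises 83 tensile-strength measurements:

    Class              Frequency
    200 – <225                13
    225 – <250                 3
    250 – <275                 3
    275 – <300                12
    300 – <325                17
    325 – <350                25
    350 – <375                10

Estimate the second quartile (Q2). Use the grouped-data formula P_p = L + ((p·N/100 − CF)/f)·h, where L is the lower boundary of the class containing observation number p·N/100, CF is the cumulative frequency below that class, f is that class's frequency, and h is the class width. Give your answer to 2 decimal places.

315.44

N = 83; target position k = 50/100 · 83 = 41.5.
Cumulative frequencies: 13, 16, 19, 31, 48, 73, 83.
Observation 41.5 falls in the class 300 – <325.
L = 300, CF = 31, f = 17, h = 25.
P50 = 300 + ((41.5 − 31)/17)·25 = 300 + 15.4412 = 315.441.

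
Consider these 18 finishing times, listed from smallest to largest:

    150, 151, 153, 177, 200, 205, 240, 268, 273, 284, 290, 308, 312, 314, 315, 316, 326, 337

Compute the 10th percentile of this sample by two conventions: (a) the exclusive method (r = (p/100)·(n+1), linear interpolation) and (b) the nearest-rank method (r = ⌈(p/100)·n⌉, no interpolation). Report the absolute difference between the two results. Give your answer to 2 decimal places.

n = 18.
(a) r = 1.9; between ranks 1 (150) and 2 (151): 150.9.
(b) the nearest-rank method: rank 2 → 151.
|150.9 − 151| = 0.1.

0.10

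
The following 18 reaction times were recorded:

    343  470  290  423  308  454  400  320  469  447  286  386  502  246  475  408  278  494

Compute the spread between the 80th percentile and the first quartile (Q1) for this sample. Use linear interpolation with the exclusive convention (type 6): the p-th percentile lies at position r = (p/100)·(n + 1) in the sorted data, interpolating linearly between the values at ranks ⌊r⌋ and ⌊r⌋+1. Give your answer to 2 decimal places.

Sorted: 246, 278, 286, 290, 308, 320, 343, 386, 400, 408, 423, 447, 454, 469, 470, 475, 494, 502.
n = 18.
P25: r = 4.75; ranks 4–5 are 290, 308; interpolating gives 303.5.
P80: r = 15.2; ranks 15–16 are 470, 475; interpolating gives 471.
Difference: 471 − 303.5 = 167.5.

167.50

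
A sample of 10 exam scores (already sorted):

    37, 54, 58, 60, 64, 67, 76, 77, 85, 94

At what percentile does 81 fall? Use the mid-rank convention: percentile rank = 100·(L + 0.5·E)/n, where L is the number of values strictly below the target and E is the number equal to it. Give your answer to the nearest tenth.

80.0

Count below 81: L = 8; count equal: E = 0; n = 10.
Percentile rank = 100·(8 + 0.5·0)/10 = 100·8/10 = 80.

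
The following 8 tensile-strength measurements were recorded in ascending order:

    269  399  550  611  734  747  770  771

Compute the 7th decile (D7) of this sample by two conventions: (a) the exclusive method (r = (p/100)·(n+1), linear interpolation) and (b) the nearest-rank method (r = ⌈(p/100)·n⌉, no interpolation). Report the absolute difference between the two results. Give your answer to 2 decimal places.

n = 8.
(a) r = 6.3; between ranks 6 (747) and 7 (770): 753.9.
(b) the nearest-rank method: rank 6 → 747.
|753.9 − 747| = 6.9.

6.90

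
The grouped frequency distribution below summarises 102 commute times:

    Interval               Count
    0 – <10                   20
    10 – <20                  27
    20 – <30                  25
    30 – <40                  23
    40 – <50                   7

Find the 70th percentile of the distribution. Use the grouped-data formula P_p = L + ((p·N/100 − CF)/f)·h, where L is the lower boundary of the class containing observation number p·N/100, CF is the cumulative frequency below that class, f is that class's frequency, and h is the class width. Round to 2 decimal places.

29.76

N = 102; target position k = 70/100 · 102 = 71.4.
Cumulative frequencies: 20, 47, 72, 95, 102.
Observation 71.4 falls in the class 20 – <30.
L = 20, CF = 47, f = 25, h = 10.
P70 = 20 + ((71.4 − 47)/25)·10 = 20 + 9.76 = 29.76.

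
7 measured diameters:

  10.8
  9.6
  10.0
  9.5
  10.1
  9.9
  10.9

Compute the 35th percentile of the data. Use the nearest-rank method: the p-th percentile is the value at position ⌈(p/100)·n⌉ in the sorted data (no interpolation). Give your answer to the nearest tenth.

Sorted: 9.5, 9.6, 9.9, 10.0, 10.1, 10.8, 10.9.
n = 7.
Position = ⌈35/100 · 7⌉ = ⌈2.45⌉ = 3.
The value at rank 3 is 9.9.

9.9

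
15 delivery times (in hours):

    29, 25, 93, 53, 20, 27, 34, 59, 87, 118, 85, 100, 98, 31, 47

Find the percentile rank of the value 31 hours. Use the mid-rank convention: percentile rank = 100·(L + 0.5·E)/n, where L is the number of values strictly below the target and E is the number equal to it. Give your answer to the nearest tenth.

Sorted: 20, 25, 27, 29, 31, 34, 47, 53, 59, 85, 87, 93, 98, 100, 118.
Count below 31: L = 4; count equal: E = 1; n = 15.
Percentile rank = 100·(4 + 0.5·1)/15 = 100·4.5/15 = 30.

30.0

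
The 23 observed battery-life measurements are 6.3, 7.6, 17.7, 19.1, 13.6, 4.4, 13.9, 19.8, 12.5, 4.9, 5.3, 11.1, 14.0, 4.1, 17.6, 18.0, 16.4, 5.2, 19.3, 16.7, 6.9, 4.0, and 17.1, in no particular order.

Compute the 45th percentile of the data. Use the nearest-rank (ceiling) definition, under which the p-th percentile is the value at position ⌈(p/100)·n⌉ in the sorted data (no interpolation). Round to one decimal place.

12.5

Sorted: 4.0, 4.1, 4.4, 4.9, 5.2, 5.3, 6.3, 6.9, 7.6, 11.1, 12.5, 13.6, 13.9, 14.0, 16.4, 16.7, 17.1, 17.6, 17.7, 18.0, 19.1, 19.3, 19.8.
n = 23.
Position = ⌈45/100 · 23⌉ = ⌈10.35⌉ = 11.
The value at rank 11 is 12.5.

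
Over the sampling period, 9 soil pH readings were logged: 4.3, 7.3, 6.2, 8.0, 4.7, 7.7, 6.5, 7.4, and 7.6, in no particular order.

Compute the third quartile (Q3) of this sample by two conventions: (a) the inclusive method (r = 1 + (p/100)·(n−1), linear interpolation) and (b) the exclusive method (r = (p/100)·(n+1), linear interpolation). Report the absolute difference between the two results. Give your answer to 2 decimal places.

Sorted: 4.3, 4.7, 6.2, 6.5, 7.3, 7.4, 7.6, 7.7, 8.0.
n = 9.
(a) r = 7 → value at rank 7 = 7.6.
(b) r = 7.5; between ranks 7 (7.6) and 8 (7.7): 7.65.
|7.6 − 7.65| = 0.05.

0.05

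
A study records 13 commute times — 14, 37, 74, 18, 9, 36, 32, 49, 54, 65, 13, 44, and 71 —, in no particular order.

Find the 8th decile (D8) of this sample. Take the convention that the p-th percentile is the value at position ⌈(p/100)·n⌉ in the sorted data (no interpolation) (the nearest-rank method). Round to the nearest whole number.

Sorted: 9, 13, 14, 18, 32, 36, 37, 44, 49, 54, 65, 71, 74.
n = 13.
Position = ⌈80/100 · 13⌉ = ⌈10.4⌉ = 11.
The value at rank 11 is 65.

65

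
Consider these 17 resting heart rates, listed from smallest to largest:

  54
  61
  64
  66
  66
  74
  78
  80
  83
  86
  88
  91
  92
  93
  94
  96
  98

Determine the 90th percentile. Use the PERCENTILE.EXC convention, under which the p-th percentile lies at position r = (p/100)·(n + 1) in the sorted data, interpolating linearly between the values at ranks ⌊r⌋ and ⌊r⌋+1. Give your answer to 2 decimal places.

n = 17.
r = (90/100)·(17 + 1) = 16.2.
Rank 16 is 96 and rank 17 is 98.
Interpolate: 96 + 0.2·(98 − 96) = 96 + 0.2·2 = 96.4.

96.40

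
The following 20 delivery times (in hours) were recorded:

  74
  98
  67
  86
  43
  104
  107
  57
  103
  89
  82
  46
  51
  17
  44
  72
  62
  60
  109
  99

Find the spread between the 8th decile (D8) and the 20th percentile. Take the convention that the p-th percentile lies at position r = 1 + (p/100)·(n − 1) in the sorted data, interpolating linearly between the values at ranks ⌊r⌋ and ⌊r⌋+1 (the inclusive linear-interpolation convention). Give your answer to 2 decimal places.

49.80

Sorted: 17, 43, 44, 46, 51, 57, 60, 62, 67, 72, 74, 82, 86, 89, 98, 99, 103, 104, 107, 109.
n = 20.
P20: r = 4.8; ranks 4–5 are 46, 51; interpolating gives 50.
P80: r = 16.2; ranks 16–17 are 99, 103; interpolating gives 99.8.
Difference: 99.8 − 50 = 49.8.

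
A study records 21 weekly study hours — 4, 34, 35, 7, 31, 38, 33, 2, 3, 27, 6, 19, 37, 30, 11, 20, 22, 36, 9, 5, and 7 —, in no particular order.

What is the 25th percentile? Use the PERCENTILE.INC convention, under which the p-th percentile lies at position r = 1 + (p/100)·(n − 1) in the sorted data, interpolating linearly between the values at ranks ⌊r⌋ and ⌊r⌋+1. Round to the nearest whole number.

Sorted: 2, 3, 4, 5, 6, 7, 7, 9, 11, 19, 20, 22, 27, 30, 31, 33, 34, 35, 36, 37, 38.
n = 21.
r = 1 + (25/100)·(21 − 1) = 1 + 5 = 6.
r is an integer, so P25 is the value at rank 6: 7.

7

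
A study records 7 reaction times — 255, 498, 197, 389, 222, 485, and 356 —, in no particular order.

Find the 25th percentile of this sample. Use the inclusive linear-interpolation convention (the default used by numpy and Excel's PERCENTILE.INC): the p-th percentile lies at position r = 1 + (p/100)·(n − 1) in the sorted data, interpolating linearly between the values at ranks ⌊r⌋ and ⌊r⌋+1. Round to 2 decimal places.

Sorted: 197, 222, 255, 356, 389, 485, 498.
n = 7.
r = 1 + (25/100)·(7 − 1) = 1 + 1.5 = 2.5.
Rank 2 is 222 and rank 3 is 255.
Interpolate: 222 + 0.5·(255 − 222) = 222 + 0.5·33 = 238.5.

238.50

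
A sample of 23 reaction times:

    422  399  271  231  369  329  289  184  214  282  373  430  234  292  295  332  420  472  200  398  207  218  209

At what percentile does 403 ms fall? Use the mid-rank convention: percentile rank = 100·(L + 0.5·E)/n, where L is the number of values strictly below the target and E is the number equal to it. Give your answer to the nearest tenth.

Sorted: 184, 200, 207, 209, 214, 218, 231, 234, 271, 282, 289, 292, 295, 329, 332, 369, 373, 398, 399, 420, 422, 430, 472.
Count below 403: L = 19; count equal: E = 0; n = 23.
Percentile rank = 100·(19 + 0.5·0)/23 = 100·19/23 = 82.61.

82.6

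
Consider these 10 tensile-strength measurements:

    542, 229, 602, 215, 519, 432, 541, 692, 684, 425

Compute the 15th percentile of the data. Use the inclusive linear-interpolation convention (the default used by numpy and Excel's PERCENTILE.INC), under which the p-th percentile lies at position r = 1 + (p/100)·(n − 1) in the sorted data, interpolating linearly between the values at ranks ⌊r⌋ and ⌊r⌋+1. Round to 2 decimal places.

Sorted: 215, 229, 425, 432, 519, 541, 542, 602, 684, 692.
n = 10.
r = 1 + (15/100)·(10 − 1) = 1 + 1.35 = 2.35.
Rank 2 is 229 and rank 3 is 425.
Interpolate: 229 + 0.35·(425 − 229) = 229 + 0.35·196 = 297.6.

297.60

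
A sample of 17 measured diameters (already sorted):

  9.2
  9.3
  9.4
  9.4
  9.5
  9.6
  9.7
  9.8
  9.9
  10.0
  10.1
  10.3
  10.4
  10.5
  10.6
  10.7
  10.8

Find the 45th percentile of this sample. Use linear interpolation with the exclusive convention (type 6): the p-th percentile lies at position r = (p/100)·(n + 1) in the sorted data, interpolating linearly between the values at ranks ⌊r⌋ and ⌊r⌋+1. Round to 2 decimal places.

9.81

n = 17.
r = (45/100)·(17 + 1) = 8.1.
Rank 8 is 9.8 and rank 9 is 9.9.
Interpolate: 9.8 + 0.1·(9.9 − 9.8) = 9.8 + 0.1·0.1 = 9.81.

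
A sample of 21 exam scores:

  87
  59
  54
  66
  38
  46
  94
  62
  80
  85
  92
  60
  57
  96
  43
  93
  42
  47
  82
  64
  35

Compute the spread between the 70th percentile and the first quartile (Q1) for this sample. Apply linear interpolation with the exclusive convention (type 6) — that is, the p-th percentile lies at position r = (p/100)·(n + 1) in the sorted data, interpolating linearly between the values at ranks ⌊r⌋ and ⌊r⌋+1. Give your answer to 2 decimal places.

36.70

Sorted: 35, 38, 42, 43, 46, 47, 54, 57, 59, 60, 62, 64, 66, 80, 82, 85, 87, 92, 93, 94, 96.
n = 21.
P25: r = 5.5; ranks 5–6 are 46, 47; interpolating gives 46.5.
P70: r = 15.4; ranks 15–16 are 82, 85; interpolating gives 83.2.
Difference: 83.2 − 46.5 = 36.7.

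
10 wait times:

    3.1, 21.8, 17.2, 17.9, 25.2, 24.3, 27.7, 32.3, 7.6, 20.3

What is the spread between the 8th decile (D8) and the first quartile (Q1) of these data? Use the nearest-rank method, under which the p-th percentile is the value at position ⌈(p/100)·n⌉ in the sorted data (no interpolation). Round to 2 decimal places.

8.00

Sorted: 3.1, 7.6, 17.2, 17.9, 20.3, 21.8, 24.3, 25.2, 27.7, 32.3.
n = 10.
P25: rank ⌈25/100·10⌉ = 3 → 17.2.
P80: rank ⌈80/100·10⌉ = 8 → 25.2.
Difference: 25.2 − 17.2 = 8.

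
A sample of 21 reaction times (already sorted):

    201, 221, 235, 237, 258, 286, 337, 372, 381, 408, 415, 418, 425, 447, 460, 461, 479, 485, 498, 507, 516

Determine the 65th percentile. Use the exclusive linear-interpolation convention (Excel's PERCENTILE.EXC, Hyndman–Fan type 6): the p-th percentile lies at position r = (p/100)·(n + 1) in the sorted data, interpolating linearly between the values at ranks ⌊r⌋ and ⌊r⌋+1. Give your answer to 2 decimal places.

450.90

n = 21.
r = (65/100)·(21 + 1) = 14.3.
Rank 14 is 447 and rank 15 is 460.
Interpolate: 447 + 0.3·(460 − 447) = 447 + 0.3·13 = 450.9.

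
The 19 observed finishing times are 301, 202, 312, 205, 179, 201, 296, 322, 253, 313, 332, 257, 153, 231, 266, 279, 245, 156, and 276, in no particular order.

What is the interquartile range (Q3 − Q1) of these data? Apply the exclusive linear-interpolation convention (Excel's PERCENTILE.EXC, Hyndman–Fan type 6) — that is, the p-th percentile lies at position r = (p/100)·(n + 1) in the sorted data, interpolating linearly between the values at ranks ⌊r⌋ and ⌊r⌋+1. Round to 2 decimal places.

99.00

Sorted: 153, 156, 179, 201, 202, 205, 231, 245, 253, 257, 266, 276, 279, 296, 301, 312, 313, 322, 332.
n = 19.
P25: r = 5 (integer) → 202.
P75: r = 15 (integer) → 301.
Difference: 301 − 202 = 99.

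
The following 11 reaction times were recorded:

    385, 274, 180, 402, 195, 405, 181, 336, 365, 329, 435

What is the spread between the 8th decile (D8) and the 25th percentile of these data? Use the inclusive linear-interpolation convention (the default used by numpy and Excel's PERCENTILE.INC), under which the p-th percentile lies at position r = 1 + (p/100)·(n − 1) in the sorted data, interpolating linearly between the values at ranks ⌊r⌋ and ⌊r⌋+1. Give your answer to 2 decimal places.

167.50

Sorted: 180, 181, 195, 274, 329, 336, 365, 385, 402, 405, 435.
n = 11.
P25: r = 3.5; ranks 3–4 are 195, 274; interpolating gives 234.5.
P80: r = 9 (integer) → 402.
Difference: 402 − 234.5 = 167.5.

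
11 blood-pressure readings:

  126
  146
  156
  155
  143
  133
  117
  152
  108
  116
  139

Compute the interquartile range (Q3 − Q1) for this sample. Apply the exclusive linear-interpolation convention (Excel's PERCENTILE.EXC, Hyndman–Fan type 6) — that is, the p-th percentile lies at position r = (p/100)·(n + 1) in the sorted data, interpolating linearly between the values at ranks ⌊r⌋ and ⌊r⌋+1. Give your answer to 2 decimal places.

Sorted: 108, 116, 117, 126, 133, 139, 143, 146, 152, 155, 156.
n = 11.
P25: r = 3 (integer) → 117.
P75: r = 9 (integer) → 152.
Difference: 152 − 117 = 35.

35.00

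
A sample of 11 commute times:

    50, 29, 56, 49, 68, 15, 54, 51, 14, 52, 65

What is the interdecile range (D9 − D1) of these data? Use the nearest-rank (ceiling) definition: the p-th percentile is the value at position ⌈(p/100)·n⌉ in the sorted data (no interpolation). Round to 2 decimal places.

Sorted: 14, 15, 29, 49, 50, 51, 52, 54, 56, 65, 68.
n = 11.
P10: rank ⌈10/100·11⌉ = 2 → 15.
P90: rank ⌈90/100·11⌉ = 10 → 65.
Difference: 65 − 15 = 50.

50.00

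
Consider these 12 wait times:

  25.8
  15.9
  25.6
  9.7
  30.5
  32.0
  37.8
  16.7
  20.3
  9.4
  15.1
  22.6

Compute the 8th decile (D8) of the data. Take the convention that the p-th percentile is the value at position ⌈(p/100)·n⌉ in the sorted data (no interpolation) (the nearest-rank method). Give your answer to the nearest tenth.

30.5

Sorted: 9.4, 9.7, 15.1, 15.9, 16.7, 20.3, 22.6, 25.6, 25.8, 30.5, 32.0, 37.8.
n = 12.
Position = ⌈80/100 · 12⌉ = ⌈9.6⌉ = 10.
The value at rank 10 is 30.5.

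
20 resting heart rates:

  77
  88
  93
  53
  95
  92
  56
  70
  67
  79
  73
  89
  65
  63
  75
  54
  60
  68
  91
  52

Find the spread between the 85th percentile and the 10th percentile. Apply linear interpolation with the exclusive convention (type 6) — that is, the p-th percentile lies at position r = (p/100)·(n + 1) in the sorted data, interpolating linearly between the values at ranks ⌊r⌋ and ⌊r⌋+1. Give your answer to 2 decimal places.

Sorted: 52, 53, 54, 56, 60, 63, 65, 67, 68, 70, 73, 75, 77, 79, 88, 89, 91, 92, 93, 95.
n = 20.
P10: r = 2.1; ranks 2–3 are 53, 54; interpolating gives 53.1.
P85: r = 17.85; ranks 17–18 are 91, 92; interpolating gives 91.85.
Difference: 91.85 − 53.1 = 38.75.

38.75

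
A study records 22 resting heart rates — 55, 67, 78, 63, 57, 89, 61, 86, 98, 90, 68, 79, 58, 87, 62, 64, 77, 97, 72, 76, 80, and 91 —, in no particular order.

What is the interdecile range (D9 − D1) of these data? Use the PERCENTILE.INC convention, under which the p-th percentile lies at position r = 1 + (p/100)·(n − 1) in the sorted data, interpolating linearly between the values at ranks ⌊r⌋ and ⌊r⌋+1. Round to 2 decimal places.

Sorted: 55, 57, 58, 61, 62, 63, 64, 67, 68, 72, 76, 77, 78, 79, 80, 86, 87, 89, 90, 91, 97, 98.
n = 22.
P10: r = 3.1; ranks 3–4 are 58, 61; interpolating gives 58.3.
P90: r = 19.9; ranks 19–20 are 90, 91; interpolating gives 90.9.
Difference: 90.9 − 58.3 = 32.6.

32.60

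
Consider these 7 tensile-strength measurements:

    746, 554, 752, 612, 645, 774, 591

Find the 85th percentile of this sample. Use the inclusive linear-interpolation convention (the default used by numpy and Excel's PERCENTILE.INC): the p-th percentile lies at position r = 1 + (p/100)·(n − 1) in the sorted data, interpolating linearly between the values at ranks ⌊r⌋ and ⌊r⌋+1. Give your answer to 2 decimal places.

Sorted: 554, 591, 612, 645, 746, 752, 774.
n = 7.
r = 1 + (85/100)·(7 − 1) = 1 + 5.1 = 6.1.
Rank 6 is 752 and rank 7 is 774.
Interpolate: 752 + 0.1·(774 − 752) = 752 + 0.1·22 = 754.2.

754.20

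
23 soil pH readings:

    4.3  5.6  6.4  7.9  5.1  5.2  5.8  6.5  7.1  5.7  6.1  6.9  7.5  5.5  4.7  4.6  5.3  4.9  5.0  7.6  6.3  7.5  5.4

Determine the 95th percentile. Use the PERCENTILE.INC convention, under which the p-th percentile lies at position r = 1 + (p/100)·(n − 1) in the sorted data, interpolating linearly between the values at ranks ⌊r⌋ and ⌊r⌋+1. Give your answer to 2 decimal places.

Sorted: 4.3, 4.6, 4.7, 4.9, 5.0, 5.1, 5.2, 5.3, 5.4, 5.5, 5.6, 5.7, 5.8, 6.1, 6.3, 6.4, 6.5, 6.9, 7.1, 7.5, 7.5, 7.6, 7.9.
n = 23.
r = 1 + (95/100)·(23 − 1) = 1 + 20.9 = 21.9.
Rank 21 is 7.5 and rank 22 is 7.6.
Interpolate: 7.5 + 0.9·(7.6 − 7.5) = 7.5 + 0.9·0.1 = 7.59.

7.59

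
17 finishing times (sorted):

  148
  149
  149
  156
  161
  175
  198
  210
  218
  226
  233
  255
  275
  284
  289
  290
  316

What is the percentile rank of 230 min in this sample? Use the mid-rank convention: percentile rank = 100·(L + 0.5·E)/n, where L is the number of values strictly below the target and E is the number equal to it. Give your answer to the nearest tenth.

Count below 230: L = 10; count equal: E = 0; n = 17.
Percentile rank = 100·(10 + 0.5·0)/17 = 100·10/17 = 58.82.

58.8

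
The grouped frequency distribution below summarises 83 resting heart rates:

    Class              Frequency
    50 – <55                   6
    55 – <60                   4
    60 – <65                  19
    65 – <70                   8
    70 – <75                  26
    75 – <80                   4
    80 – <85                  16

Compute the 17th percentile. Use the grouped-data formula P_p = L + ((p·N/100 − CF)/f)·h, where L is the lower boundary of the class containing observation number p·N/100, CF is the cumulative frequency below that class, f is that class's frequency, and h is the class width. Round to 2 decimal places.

N = 83; target position k = 17/100 · 83 = 14.11.
Cumulative frequencies: 6, 10, 29, 37, 63, 67, 83.
Observation 14.11 falls in the class 60 – <65.
L = 60, CF = 10, f = 19, h = 5.
P17 = 60 + ((14.11 − 10)/19)·5 = 60 + 1.08158 = 61.0816.

61.08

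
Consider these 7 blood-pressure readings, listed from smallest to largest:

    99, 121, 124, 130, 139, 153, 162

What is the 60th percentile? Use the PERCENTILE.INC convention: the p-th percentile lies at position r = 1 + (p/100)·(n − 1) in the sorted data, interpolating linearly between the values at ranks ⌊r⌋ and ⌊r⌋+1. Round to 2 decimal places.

n = 7.
r = 1 + (60/100)·(7 − 1) = 1 + 3.6 = 4.6.
Rank 4 is 130 and rank 5 is 139.
Interpolate: 130 + 0.6·(139 − 130) = 130 + 0.6·9 = 135.4.

135.40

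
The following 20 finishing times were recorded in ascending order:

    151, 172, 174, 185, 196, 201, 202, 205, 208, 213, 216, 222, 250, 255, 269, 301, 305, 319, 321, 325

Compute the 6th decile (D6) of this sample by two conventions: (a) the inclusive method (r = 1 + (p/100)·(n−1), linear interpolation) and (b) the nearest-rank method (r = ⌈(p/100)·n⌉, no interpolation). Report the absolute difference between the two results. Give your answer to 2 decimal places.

n = 20.
(a) r = 12.4; between ranks 12 (222) and 13 (250): 233.2.
(b) the nearest-rank method: rank 12 → 222.
|233.2 − 222| = 11.2.

11.20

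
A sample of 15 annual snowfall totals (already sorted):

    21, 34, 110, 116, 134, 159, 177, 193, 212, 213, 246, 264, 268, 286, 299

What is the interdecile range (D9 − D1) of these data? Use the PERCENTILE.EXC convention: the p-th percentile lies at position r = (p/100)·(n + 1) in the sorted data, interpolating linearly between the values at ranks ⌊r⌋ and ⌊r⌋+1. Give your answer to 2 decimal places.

262.40

n = 15.
P10: r = 1.6; ranks 1–2 are 21, 34; interpolating gives 28.8.
P90: r = 14.4; ranks 14–15 are 286, 299; interpolating gives 291.2.
Difference: 291.2 − 28.8 = 262.4.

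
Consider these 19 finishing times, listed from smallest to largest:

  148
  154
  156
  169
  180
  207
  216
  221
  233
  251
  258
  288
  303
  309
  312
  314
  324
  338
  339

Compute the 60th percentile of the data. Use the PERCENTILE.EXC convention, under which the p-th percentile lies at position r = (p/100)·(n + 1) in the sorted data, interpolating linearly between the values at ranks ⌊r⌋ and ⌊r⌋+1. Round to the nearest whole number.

n = 19.
r = (60/100)·(19 + 1) = 12.
r is an integer, so P60 is the value at rank 12: 288.

288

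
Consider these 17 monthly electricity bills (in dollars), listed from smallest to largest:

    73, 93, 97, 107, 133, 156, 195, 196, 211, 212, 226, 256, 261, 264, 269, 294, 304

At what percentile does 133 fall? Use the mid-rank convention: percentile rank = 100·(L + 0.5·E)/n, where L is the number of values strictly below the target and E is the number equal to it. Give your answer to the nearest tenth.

26.5

Count below 133: L = 4; count equal: E = 1; n = 17.
Percentile rank = 100·(4 + 0.5·1)/17 = 100·4.5/17 = 26.47.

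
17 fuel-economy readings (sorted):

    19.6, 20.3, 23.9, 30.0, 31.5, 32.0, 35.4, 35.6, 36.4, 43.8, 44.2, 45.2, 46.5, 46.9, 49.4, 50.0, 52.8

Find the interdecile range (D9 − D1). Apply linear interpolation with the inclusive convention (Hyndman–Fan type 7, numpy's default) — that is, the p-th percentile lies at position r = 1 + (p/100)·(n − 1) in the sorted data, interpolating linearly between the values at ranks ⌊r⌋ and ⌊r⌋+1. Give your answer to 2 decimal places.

27.18

n = 17.
P10: r = 2.6; ranks 2–3 are 20.3, 23.9; interpolating gives 22.46.
P90: r = 15.4; ranks 15–16 are 49.4, 50.0; interpolating gives 49.64.
Difference: 49.64 − 22.46 = 27.18.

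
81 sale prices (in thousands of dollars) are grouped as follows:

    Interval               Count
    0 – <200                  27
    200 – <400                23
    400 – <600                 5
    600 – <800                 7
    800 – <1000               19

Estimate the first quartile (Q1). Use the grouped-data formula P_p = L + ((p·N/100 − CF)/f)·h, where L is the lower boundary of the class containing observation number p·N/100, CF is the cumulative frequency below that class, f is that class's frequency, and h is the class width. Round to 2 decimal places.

N = 81; target position k = 25/100 · 81 = 20.25.
Cumulative frequencies: 27, 50, 55, 62, 81.
Observation 20.25 falls in the class 0 – <200.
L = 0, CF = 0, f = 27, h = 200.
P25 = 0 + ((20.25 − 0)/27)·200 = 0 + 150 = 150.

150.00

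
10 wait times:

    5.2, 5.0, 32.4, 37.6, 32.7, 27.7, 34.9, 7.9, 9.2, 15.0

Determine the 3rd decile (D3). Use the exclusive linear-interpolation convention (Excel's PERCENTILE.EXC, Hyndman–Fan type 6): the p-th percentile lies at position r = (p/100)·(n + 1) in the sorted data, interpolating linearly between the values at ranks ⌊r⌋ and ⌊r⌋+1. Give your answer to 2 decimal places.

8.29

Sorted: 5.0, 5.2, 7.9, 9.2, 15.0, 27.7, 32.4, 32.7, 34.9, 37.6.
n = 10.
r = (30/100)·(10 + 1) = 3.3.
Rank 3 is 7.9 and rank 4 is 9.2.
Interpolate: 7.9 + 0.3·(9.2 − 7.9) = 7.9 + 0.3·1.3 = 8.29.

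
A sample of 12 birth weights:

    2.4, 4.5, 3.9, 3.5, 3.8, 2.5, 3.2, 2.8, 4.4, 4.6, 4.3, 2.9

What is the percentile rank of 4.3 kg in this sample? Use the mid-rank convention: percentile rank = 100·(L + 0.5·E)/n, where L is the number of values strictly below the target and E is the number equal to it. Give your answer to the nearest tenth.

70.8

Sorted: 2.4, 2.5, 2.8, 2.9, 3.2, 3.5, 3.8, 3.9, 4.3, 4.4, 4.5, 4.6.
Count below 4.3: L = 8; count equal: E = 1; n = 12.
Percentile rank = 100·(8 + 0.5·1)/12 = 100·8.5/12 = 70.83.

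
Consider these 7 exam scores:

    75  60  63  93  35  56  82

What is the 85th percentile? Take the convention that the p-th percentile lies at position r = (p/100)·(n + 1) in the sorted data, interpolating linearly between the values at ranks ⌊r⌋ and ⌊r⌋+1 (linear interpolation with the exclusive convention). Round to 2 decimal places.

90.80

Sorted: 35, 56, 60, 63, 75, 82, 93.
n = 7.
r = (85/100)·(7 + 1) = 6.8.
Rank 6 is 82 and rank 7 is 93.
Interpolate: 82 + 0.8·(93 − 82) = 82 + 0.8·11 = 90.8.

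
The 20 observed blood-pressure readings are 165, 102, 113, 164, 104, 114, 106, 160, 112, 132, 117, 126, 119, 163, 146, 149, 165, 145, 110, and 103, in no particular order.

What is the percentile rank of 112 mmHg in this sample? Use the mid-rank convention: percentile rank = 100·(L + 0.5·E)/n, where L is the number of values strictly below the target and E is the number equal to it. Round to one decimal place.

27.5

Sorted: 102, 103, 104, 106, 110, 112, 113, 114, 117, 119, 126, 132, 145, 146, 149, 160, 163, 164, 165, 165.
Count below 112: L = 5; count equal: E = 1; n = 20.
Percentile rank = 100·(5 + 0.5·1)/20 = 100·5.5/20 = 27.5.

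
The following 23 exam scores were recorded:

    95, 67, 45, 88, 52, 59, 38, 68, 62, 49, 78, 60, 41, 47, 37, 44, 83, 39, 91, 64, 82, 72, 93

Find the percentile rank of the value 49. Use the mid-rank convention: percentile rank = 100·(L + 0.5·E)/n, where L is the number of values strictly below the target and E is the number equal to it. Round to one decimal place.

32.6

Sorted: 37, 38, 39, 41, 44, 45, 47, 49, 52, 59, 60, 62, 64, 67, 68, 72, 78, 82, 83, 88, 91, 93, 95.
Count below 49: L = 7; count equal: E = 1; n = 23.
Percentile rank = 100·(7 + 0.5·1)/23 = 100·7.5/23 = 32.61.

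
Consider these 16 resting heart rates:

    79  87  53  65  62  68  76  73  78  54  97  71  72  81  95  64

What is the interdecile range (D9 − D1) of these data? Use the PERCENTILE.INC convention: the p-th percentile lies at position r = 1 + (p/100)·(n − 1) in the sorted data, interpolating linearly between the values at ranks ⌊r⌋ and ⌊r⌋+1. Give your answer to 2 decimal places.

33.00

Sorted: 53, 54, 62, 64, 65, 68, 71, 72, 73, 76, 78, 79, 81, 87, 95, 97.
n = 16.
P10: r = 2.5; ranks 2–3 are 54, 62; interpolating gives 58.
P90: r = 14.5; ranks 14–15 are 87, 95; interpolating gives 91.
Difference: 91 − 58 = 33.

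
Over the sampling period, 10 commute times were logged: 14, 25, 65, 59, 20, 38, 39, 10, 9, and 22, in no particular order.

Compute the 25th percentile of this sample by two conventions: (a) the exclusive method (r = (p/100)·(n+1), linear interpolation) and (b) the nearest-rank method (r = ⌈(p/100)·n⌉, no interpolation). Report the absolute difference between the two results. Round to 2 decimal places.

1.00

Sorted: 9, 10, 14, 20, 22, 25, 38, 39, 59, 65.
n = 10.
(a) r = 2.75; between ranks 2 (10) and 3 (14): 13.
(b) the nearest-rank method: rank 3 → 14.
|13 − 14| = 1.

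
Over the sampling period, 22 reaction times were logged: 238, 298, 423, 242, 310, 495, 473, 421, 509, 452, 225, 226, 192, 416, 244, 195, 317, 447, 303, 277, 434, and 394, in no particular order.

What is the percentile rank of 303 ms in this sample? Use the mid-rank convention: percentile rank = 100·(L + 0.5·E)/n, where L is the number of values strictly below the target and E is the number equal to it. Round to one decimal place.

Sorted: 192, 195, 225, 226, 238, 242, 244, 277, 298, 303, 310, 317, 394, 416, 421, 423, 434, 447, 452, 473, 495, 509.
Count below 303: L = 9; count equal: E = 1; n = 22.
Percentile rank = 100·(9 + 0.5·1)/22 = 100·9.5/22 = 43.18.

43.2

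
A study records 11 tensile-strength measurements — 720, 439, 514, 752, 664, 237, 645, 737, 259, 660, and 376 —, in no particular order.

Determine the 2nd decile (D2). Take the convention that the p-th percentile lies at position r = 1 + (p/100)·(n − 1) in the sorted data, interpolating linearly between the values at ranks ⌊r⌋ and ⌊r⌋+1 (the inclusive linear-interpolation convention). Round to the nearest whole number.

376

Sorted: 237, 259, 376, 439, 514, 645, 660, 664, 720, 737, 752.
n = 11.
r = 1 + (20/100)·(11 − 1) = 1 + 2 = 3.
r is an integer, so P20 is the value at rank 3: 376.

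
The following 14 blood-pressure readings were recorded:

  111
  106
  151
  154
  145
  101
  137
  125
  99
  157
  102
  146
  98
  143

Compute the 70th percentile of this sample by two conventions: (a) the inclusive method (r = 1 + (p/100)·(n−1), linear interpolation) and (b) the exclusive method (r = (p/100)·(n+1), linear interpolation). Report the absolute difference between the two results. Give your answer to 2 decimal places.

0.40

Sorted: 98, 99, 101, 102, 106, 111, 125, 137, 143, 145, 146, 151, 154, 157.
n = 14.
(a) r = 10.1; between ranks 10 (145) and 11 (146): 145.1.
(b) r = 10.5; between ranks 10 (145) and 11 (146): 145.5.
|145.1 − 145.5| = 0.4.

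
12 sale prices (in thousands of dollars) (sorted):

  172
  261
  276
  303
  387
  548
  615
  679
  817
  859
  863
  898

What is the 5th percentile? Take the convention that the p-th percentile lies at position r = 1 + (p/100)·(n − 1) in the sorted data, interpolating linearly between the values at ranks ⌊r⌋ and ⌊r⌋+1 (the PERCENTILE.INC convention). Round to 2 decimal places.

220.95

n = 12.
r = 1 + (5/100)·(12 − 1) = 1 + 0.55 = 1.55.
Rank 1 is 172 and rank 2 is 261.
Interpolate: 172 + 0.55·(261 − 172) = 172 + 0.55·89 = 220.95.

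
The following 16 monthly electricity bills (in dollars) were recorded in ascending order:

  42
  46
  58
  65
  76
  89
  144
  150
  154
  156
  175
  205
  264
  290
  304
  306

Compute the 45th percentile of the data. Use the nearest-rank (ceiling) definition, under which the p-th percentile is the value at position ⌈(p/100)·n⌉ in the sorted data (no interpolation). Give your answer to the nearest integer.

150

n = 16.
Position = ⌈45/100 · 16⌉ = ⌈7.2⌉ = 8.
The value at rank 8 is 150.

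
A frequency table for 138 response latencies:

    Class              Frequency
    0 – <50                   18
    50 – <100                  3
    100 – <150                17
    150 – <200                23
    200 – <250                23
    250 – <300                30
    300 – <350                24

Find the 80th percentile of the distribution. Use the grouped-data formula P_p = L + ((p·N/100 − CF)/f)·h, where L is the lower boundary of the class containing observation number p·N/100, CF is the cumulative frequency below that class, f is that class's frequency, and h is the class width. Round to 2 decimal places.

N = 138; target position k = 80/100 · 138 = 110.4.
Cumulative frequencies: 18, 21, 38, 61, 84, 114, 138.
Observation 110.4 falls in the class 250 – <300.
L = 250, CF = 84, f = 30, h = 50.
P80 = 250 + ((110.4 − 84)/30)·50 = 250 + 44 = 294.

294.00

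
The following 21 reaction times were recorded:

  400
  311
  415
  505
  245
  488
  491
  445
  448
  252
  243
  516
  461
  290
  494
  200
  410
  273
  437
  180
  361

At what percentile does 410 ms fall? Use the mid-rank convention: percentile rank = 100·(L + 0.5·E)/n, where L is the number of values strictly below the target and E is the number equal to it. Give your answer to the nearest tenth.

50.0

Sorted: 180, 200, 243, 245, 252, 273, 290, 311, 361, 400, 410, 415, 437, 445, 448, 461, 488, 491, 494, 505, 516.
Count below 410: L = 10; count equal: E = 1; n = 21.
Percentile rank = 100·(10 + 0.5·1)/21 = 100·10.5/21 = 50.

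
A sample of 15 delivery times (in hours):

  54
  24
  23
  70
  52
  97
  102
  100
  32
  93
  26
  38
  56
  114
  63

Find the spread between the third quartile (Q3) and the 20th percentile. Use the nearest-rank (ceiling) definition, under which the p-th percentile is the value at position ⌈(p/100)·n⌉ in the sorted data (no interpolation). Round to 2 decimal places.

71.00

Sorted: 23, 24, 26, 32, 38, 52, 54, 56, 63, 70, 93, 97, 100, 102, 114.
n = 15.
P20: rank ⌈20/100·15⌉ = 3 → 26.
P75: rank ⌈75/100·15⌉ = 12 → 97.
Difference: 97 − 26 = 71.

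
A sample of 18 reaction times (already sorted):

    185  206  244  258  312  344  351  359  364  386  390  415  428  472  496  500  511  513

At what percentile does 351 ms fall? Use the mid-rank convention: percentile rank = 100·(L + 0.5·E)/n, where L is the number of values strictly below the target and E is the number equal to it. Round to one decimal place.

Count below 351: L = 6; count equal: E = 1; n = 18.
Percentile rank = 100·(6 + 0.5·1)/18 = 100·6.5/18 = 36.11.

36.1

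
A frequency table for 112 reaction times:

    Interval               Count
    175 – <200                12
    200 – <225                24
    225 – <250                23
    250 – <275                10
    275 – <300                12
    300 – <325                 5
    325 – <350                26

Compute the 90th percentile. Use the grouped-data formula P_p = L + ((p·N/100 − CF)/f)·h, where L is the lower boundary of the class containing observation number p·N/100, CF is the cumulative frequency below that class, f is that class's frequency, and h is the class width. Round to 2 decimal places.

339.23

N = 112; target position k = 90/100 · 112 = 100.8.
Cumulative frequencies: 12, 36, 59, 69, 81, 86, 112.
Observation 100.8 falls in the class 325 – <350.
L = 325, CF = 86, f = 26, h = 25.
P90 = 325 + ((100.8 − 86)/26)·25 = 325 + 14.2308 = 339.231.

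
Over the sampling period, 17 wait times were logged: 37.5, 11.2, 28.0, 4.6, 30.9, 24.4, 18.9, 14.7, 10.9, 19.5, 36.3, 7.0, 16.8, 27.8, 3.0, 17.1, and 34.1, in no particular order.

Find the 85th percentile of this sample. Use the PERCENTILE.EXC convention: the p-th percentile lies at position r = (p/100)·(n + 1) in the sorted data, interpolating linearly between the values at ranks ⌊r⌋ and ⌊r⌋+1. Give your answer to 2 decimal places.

34.76

Sorted: 3.0, 4.6, 7.0, 10.9, 11.2, 14.7, 16.8, 17.1, 18.9, 19.5, 24.4, 27.8, 28.0, 30.9, 34.1, 36.3, 37.5.
n = 17.
r = (85/100)·(17 + 1) = 15.3.
Rank 15 is 34.1 and rank 16 is 36.3.
Interpolate: 34.1 + 0.3·(36.3 − 34.1) = 34.1 + 0.3·2.2 = 34.76.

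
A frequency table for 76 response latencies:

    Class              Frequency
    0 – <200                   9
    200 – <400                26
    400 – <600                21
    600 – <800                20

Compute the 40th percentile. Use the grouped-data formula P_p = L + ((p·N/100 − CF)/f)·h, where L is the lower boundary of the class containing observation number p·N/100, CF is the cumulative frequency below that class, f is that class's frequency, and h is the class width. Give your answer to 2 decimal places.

N = 76; target position k = 40/100 · 76 = 30.4.
Cumulative frequencies: 9, 35, 56, 76.
Observation 30.4 falls in the class 200 – <400.
L = 200, CF = 9, f = 26, h = 200.
P40 = 200 + ((30.4 − 9)/26)·200 = 200 + 164.615 = 364.615.

364.62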